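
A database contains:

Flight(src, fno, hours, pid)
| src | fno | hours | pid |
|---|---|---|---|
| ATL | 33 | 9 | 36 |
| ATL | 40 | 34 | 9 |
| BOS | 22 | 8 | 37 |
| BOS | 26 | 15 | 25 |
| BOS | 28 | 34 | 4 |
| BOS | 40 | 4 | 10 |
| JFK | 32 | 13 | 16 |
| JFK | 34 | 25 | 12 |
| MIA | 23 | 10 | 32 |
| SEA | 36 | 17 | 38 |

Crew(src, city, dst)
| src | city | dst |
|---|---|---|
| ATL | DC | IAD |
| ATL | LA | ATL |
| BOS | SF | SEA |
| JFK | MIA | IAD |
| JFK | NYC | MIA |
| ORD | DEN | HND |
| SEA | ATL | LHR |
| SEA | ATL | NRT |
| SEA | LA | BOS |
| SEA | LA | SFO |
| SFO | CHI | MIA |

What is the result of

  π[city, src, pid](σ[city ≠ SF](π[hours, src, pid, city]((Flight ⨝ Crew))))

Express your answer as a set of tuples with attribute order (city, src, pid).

{(ATL, SEA, 38), (DC, ATL, 36), (DC, ATL, 9), (LA, ATL, 36), (LA, ATL, 9), (LA, SEA, 38), (MIA, JFK, 12), (MIA, JFK, 16), (NYC, JFK, 12), (NYC, JFK, 16)}

Joining Flight and Crew on src yields {(ATL, 33, 9, 36, DC, IAD), (ATL, 33, 9, 36, LA, ATL), (ATL, 40, 34, 9, DC, IAD), (ATL, 40, 34, 9, LA, ATL), (BOS, 22, 8, 37, SF, SEA), (BOS, 26, 15, 25, SF, SEA), (BOS, 28, 34, 4, SF, SEA), (BOS, 40, 4, 10, SF, SEA), (JFK, 32, 13, 16, MIA, IAD), (JFK, 32, 13, 16, NYC, MIA), (JFK, 34, 25, 12, MIA, IAD), (JFK, 34, 25, 12, NYC, MIA), (SEA, 36, 17, 38, ATL, LHR), (SEA, 36, 17, 38, ATL, NRT), (SEA, 36, 17, 38, LA, BOS), (SEA, 36, 17, 38, LA, SFO)}.
π_{hours, src, pid, city} gives {(13, JFK, 16, MIA), (13, JFK, 16, NYC), (15, BOS, 25, SF), (17, SEA, 38, ATL), (17, SEA, 38, LA), (25, JFK, 12, MIA), (25, JFK, 12, NYC), (34, ATL, 9, DC), (34, ATL, 9, LA), (34, BOS, 4, SF), (4, BOS, 10, SF), (8, BOS, 37, SF), (9, ATL, 36, DC), (9, ATL, 36, LA)} (2 duplicate(s) eliminated).
Selection city ≠ SF: {(13, JFK, 16, MIA), (13, JFK, 16, NYC), (17, SEA, 38, ATL), (17, SEA, 38, LA), (25, JFK, 12, MIA), (25, JFK, 12, NYC), (34, ATL, 9, DC), (34, ATL, 9, LA), (9, ATL, 36, DC), (9, ATL, 36, LA)}
π_{city, src, pid} gives {(ATL, SEA, 38), (DC, ATL, 36), (DC, ATL, 9), (LA, ATL, 36), (LA, ATL, 9), (LA, SEA, 38), (MIA, JFK, 12), (MIA, JFK, 16), (NYC, JFK, 12), (NYC, JFK, 16)}.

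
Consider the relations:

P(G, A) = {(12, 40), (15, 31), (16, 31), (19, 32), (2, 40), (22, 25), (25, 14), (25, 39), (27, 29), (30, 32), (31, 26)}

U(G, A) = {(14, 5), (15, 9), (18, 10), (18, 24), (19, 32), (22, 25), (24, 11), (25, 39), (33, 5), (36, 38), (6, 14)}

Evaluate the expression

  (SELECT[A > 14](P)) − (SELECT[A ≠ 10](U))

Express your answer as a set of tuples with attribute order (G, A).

{(12, 40), (15, 31), (16, 31), (2, 40), (27, 29), (30, 32), (31, 26)}

Filtering on A > 14 leaves {(12, 40), (15, 31), (16, 31), (19, 32), (2, 40), (22, 25), (25, 39), (27, 29), (30, 32), (31, 26)}.
Filtering on A ≠ 10 leaves {(14, 5), (15, 9), (18, 24), (19, 32), (22, 25), (24, 11), (25, 39), (33, 5), (36, 38), (6, 14)}.
Difference: {(12, 40), (15, 31), (16, 31), (19, 32), (2, 40), (22, 25), (25, 39), (27, 29), (30, 32), (31, 26)} with {(14, 5), (15, 9), (18, 24), (19, 32), (22, 25), (24, 11), (25, 39), (33, 5), (36, 38), (6, 14)} → {(12, 40), (15, 31), (16, 31), (2, 40), (27, 29), (30, 32), (31, 26)}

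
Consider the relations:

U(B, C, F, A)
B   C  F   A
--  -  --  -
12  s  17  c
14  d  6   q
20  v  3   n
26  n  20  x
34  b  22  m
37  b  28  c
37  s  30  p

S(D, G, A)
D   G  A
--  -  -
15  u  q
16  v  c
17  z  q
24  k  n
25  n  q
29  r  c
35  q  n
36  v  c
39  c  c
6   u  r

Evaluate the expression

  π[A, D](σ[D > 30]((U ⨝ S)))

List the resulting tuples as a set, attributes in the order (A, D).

{(c, 36), (c, 39), (n, 35)}

U ⋈ S (natural join on A): {(12, s, 17, c, 16, v), (12, s, 17, c, 29, r), (12, s, 17, c, 36, v), (12, s, 17, c, 39, c), (14, d, 6, q, 15, u), (14, d, 6, q, 17, z), (14, d, 6, q, 25, n), (20, v, 3, n, 24, k), (20, v, 3, n, 35, q), (37, b, 28, c, 16, v), (37, b, 28, c, 29, r), (37, b, 28, c, 36, v), (37, b, 28, c, 39, c)}
Filtering on D > 30 leaves {(12, s, 17, c, 36, v), (12, s, 17, c, 39, c), (20, v, 3, n, 35, q), (37, b, 28, c, 36, v), (37, b, 28, c, 39, c)}.
Projecting to A, D (2 duplicate(s) eliminated): {(c, 36), (c, 39), (n, 35)}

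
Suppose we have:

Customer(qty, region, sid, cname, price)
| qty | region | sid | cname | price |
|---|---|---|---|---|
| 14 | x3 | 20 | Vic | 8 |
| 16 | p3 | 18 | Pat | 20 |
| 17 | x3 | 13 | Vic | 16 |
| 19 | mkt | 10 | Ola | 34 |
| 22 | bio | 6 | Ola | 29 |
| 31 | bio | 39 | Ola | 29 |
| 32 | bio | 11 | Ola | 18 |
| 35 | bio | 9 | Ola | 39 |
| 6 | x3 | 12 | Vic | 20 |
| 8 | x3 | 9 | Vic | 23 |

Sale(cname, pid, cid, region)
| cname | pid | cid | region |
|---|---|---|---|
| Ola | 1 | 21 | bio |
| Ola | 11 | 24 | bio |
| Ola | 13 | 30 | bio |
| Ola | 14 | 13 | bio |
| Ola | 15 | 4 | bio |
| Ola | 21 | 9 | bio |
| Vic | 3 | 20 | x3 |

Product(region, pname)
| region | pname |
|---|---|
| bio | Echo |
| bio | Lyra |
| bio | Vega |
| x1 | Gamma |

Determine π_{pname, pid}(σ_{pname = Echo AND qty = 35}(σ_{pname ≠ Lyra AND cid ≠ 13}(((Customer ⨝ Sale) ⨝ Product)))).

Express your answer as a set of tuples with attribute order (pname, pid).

{(Echo, 1), (Echo, 11), (Echo, 13), (Echo, 15), (Echo, 21)}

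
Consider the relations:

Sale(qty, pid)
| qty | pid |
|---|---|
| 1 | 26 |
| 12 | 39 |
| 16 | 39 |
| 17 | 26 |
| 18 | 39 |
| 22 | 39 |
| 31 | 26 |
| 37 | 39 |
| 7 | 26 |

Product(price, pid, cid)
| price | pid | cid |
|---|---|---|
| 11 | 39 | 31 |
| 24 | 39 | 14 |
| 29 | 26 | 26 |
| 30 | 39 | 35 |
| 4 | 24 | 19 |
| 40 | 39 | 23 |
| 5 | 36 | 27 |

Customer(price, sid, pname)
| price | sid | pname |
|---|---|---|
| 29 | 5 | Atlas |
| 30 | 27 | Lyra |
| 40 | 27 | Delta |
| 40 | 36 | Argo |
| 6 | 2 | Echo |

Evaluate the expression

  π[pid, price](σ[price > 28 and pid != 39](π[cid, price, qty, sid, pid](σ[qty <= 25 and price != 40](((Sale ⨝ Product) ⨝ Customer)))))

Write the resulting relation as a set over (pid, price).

{(26, 29)}

Natural join on pid: {(1, 26, 29, 26), (12, 39, 11, 31), (12, 39, 24, 14), (12, 39, 30, 35), (12, 39, 40, 23), (16, 39, 11, 31), (16, 39, 24, 14), (16, 39, 30, 35), (16, 39, 40, 23), (17, 26, 29, 26), (18, 39, 11, 31), (18, 39, 24, 14), (18, 39, 30, 35), (18, 39, 40, 23), (22, 39, 11, 31), (22, 39, 24, 14), (22, 39, 30, 35), (22, 39, 40, 23), (31, 26, 29, 26), (37, 39, 11, 31), (37, 39, 24, 14), (37, 39, 30, 35), (37, 39, 40, 23), (7, 26, 29, 26)}
Natural join on price: {(1, 26, 29, 26, 5, Atlas), (12, 39, 30, 35, 27, Lyra), (12, 39, 40, 23, 27, Delta), (12, 39, 40, 23, 36, Argo), (16, 39, 30, 35, 27, Lyra), (16, 39, 40, 23, 27, Delta), (16, 39, 40, 23, 36, Argo), (17, 26, 29, 26, 5, Atlas), (18, 39, 30, 35, 27, Lyra), (18, 39, 40, 23, 27, Delta), (18, 39, 40, 23, 36, Argo), (22, 39, 30, 35, 27, Lyra), (22, 39, 40, 23, 27, Delta), (22, 39, 40, 23, 36, Argo), (31, 26, 29, 26, 5, Atlas), (37, 39, 30, 35, 27, Lyra), (37, 39, 40, 23, 27, Delta), (37, 39, 40, 23, 36, Argo), (7, 26, 29, 26, 5, Atlas)}
σ[qty <= 25 and price != 40]: keep tuples satisfying qty <= 25 and price != 40 → {(1, 26, 29, 26, 5, Atlas), (12, 39, 30, 35, 27, Lyra), (16, 39, 30, 35, 27, Lyra), (17, 26, 29, 26, 5, Atlas), (18, 39, 30, 35, 27, Lyra), (22, 39, 30, 35, 27, Lyra), (7, 26, 29, 26, 5, Atlas)}
π[cid, price, qty, sid, pid]: project onto (cid, price, qty, sid, pid) → {(26, 29, 1, 5, 26), (26, 29, 17, 5, 26), (26, 29, 7, 5, 26), (35, 30, 12, 27, 39), (35, 30, 16, 27, 39), (35, 30, 18, 27, 39), (35, 30, 22, 27, 39)}
σ[price > 28 and pid != 39]: keep tuples satisfying price > 28 and pid != 39 → {(26, 29, 1, 5, 26), (26, 29, 17, 5, 26), (26, 29, 7, 5, 26)}
π[pid, price]: project onto (pid, price) (2 duplicate(s) eliminated) → {(26, 29)}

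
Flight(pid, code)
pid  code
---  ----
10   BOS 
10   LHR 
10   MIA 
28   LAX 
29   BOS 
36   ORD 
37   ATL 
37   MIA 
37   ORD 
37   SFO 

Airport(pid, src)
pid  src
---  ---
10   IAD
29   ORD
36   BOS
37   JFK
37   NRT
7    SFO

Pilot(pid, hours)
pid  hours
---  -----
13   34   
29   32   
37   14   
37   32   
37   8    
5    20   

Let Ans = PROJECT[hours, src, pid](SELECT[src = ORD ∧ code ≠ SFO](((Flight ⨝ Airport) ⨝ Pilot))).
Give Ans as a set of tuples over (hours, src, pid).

{(32, ORD, 29)}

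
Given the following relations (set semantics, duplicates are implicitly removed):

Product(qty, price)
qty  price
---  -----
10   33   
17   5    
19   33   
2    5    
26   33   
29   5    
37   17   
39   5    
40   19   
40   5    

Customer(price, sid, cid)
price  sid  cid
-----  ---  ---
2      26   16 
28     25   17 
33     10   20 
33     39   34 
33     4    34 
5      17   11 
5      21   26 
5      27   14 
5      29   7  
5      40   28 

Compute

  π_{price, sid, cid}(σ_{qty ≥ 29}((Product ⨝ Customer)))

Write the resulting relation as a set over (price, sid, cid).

{(5, 17, 11), (5, 21, 26), (5, 27, 14), (5, 29, 7), (5, 40, 28)}

Joining Product and Customer on price yields {(10, 33, 10, 20), (10, 33, 39, 34), (10, 33, 4, 34), (17, 5, 17, 11), (17, 5, 21, 26), (17, 5, 27, 14), (17, 5, 29, 7), (17, 5, 40, 28), (19, 33, 10, 20), (19, 33, 39, 34), (19, 33, 4, 34), (2, 5, 17, 11), (2, 5, 21, 26), (2, 5, 27, 14), (2, 5, 29, 7), (2, 5, 40, 28), (26, 33, 10, 20), (26, 33, 39, 34), (26, 33, 4, 34), (29, 5, 17, 11), (29, 5, 21, 26), (29, 5, 27, 14), (29, 5, 29, 7), (29, 5, 40, 28), (39, 5, 17, 11), (39, 5, 21, 26), (39, 5, 27, 14), (39, 5, 29, 7), (39, 5, 40, 28), (40, 5, 17, 11), (40, 5, 21, 26), (40, 5, 27, 14), (40, 5, 29, 7), (40, 5, 40, 28)}.
Filtering on qty ≥ 29 leaves {(29, 5, 17, 11), (29, 5, 21, 26), (29, 5, 27, 14), (29, 5, 29, 7), (29, 5, 40, 28), (39, 5, 17, 11), (39, 5, 21, 26), (39, 5, 27, 14), (39, 5, 29, 7), (39, 5, 40, 28), (40, 5, 17, 11), (40, 5, 21, 26), (40, 5, 27, 14), (40, 5, 29, 7), (40, 5, 40, 28)}.
Projecting to price, sid, cid (10 duplicate(s) eliminated): {(5, 17, 11), (5, 21, 26), (5, 27, 14), (5, 29, 7), (5, 40, 28)}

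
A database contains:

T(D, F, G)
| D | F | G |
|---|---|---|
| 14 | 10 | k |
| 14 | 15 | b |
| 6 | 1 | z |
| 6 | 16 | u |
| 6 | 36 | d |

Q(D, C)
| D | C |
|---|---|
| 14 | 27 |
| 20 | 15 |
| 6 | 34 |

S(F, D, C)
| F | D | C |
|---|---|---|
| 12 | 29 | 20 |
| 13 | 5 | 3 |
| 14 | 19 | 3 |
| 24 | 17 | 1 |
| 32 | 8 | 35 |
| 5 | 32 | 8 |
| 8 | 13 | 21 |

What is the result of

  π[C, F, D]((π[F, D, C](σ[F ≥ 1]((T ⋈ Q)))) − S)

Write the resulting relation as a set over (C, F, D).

Joining T and Q on D yields {(14, 10, k, 27), (14, 15, b, 27), (6, 1, z, 34), (6, 16, u, 34), (6, 36, d, 34)}.
Apply σ_{F ≥ 1}; surviving tuples: {(14, 10, k, 27), (14, 15, b, 27), (6, 1, z, 34), (6, 16, u, 34), (6, 36, d, 34)}
Keep only column(s) F, D, C: {(1, 6, 34), (10, 14, 27), (15, 14, 27), (16, 6, 34), (36, 6, 34)}
Taking the difference: {(1, 6, 34), (10, 14, 27), (15, 14, 27), (16, 6, 34), (36, 6, 34)}
Keep only column(s) C, F, D: {(27, 10, 14), (27, 15, 14), (34, 1, 6), (34, 16, 6), (34, 36, 6)}

{(27, 10, 14), (27, 15, 14), (34, 1, 6), (34, 16, 6), (34, 36, 6)}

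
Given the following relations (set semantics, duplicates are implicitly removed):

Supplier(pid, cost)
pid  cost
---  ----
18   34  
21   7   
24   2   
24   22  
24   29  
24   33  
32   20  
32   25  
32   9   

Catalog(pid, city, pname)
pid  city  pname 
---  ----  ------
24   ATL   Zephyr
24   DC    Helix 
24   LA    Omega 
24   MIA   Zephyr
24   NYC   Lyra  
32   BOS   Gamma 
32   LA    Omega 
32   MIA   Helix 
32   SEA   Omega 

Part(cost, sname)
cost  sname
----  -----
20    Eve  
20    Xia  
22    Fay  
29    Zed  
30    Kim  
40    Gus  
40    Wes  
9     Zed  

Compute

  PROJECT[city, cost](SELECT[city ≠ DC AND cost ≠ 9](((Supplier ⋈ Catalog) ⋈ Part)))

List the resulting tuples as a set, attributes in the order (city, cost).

Natural join on pid: {(24, 2, ATL, Zephyr), (24, 2, DC, Helix), (24, 2, LA, Omega), (24, 2, MIA, Zephyr), (24, 2, NYC, Lyra), (24, 22, ATL, Zephyr), (24, 22, DC, Helix), (24, 22, LA, Omega), (24, 22, MIA, Zephyr), (24, 22, NYC, Lyra), (24, 29, ATL, Zephyr), (24, 29, DC, Helix), (24, 29, LA, Omega), (24, 29, MIA, Zephyr), (24, 29, NYC, Lyra), (24, 33, ATL, Zephyr), (24, 33, DC, Helix), (24, 33, LA, Omega), (24, 33, MIA, Zephyr), (24, 33, NYC, Lyra), (32, 20, BOS, Gamma), (32, 20, LA, Omega), (32, 20, MIA, Helix), (32, 20, SEA, Omega), (32, 25, BOS, Gamma), (32, 25, LA, Omega), (32, 25, MIA, Helix), (32, 25, SEA, Omega), (32, 9, BOS, Gamma), (32, 9, LA, Omega), (32, 9, MIA, Helix), (32, 9, SEA, Omega)}
Natural join on cost: {(24, 22, ATL, Zephyr, Fay), (24, 22, DC, Helix, Fay), (24, 22, LA, Omega, Fay), (24, 22, MIA, Zephyr, Fay), (24, 22, NYC, Lyra, Fay), (24, 29, ATL, Zephyr, Zed), (24, 29, DC, Helix, Zed), (24, 29, LA, Omega, Zed), (24, 29, MIA, Zephyr, Zed), (24, 29, NYC, Lyra, Zed), (32, 20, BOS, Gamma, Eve), (32, 20, BOS, Gamma, Xia), (32, 20, LA, Omega, Eve), (32, 20, LA, Omega, Xia), (32, 20, MIA, Helix, Eve), (32, 20, MIA, Helix, Xia), (32, 20, SEA, Omega, Eve), (32, 20, SEA, Omega, Xia), (32, 9, BOS, Gamma, Zed), (32, 9, LA, Omega, Zed), (32, 9, MIA, Helix, Zed), (32, 9, SEA, Omega, Zed)}
Apply σ_{city ≠ DC AND cost ≠ 9}; surviving tuples: {(24, 22, ATL, Zephyr, Fay), (24, 22, LA, Omega, Fay), (24, 22, MIA, Zephyr, Fay), (24, 22, NYC, Lyra, Fay), (24, 29, ATL, Zephyr, Zed), (24, 29, LA, Omega, Zed), (24, 29, MIA, Zephyr, Zed), (24, 29, NYC, Lyra, Zed), (32, 20, BOS, Gamma, Eve), (32, 20, BOS, Gamma, Xia), (32, 20, LA, Omega, Eve), (32, 20, LA, Omega, Xia), (32, 20, MIA, Helix, Eve), (32, 20, MIA, Helix, Xia), (32, 20, SEA, Omega, Eve), (32, 20, SEA, Omega, Xia)}
Keep only column(s) city, cost (4 duplicate(s) eliminated): {(ATL, 22), (ATL, 29), (BOS, 20), (LA, 20), (LA, 22), (LA, 29), (MIA, 20), (MIA, 22), (MIA, 29), (NYC, 22), (NYC, 29), (SEA, 20)}

{(ATL, 22), (ATL, 29), (BOS, 20), (LA, 20), (LA, 22), (LA, 29), (MIA, 20), (MIA, 22), (MIA, 29), (NYC, 22), (NYC, 29), (SEA, 20)}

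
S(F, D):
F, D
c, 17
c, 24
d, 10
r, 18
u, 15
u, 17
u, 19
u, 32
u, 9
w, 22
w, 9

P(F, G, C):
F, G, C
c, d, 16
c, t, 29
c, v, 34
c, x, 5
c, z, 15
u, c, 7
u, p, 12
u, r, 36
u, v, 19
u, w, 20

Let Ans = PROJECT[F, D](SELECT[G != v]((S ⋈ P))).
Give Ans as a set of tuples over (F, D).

Joining S and P on F yields {(c, 17, d, 16), (c, 17, t, 29), (c, 17, v, 34), (c, 17, x, 5), (c, 17, z, 15), (c, 24, d, 16), (c, 24, t, 29), (c, 24, v, 34), (c, 24, x, 5), (c, 24, z, 15), (u, 15, c, 7), (u, 15, p, 12), (u, 15, r, 36), (u, 15, v, 19), (u, 15, w, 20), (u, 17, c, 7), (u, 17, p, 12), (u, 17, r, 36), (u, 17, v, 19), (u, 17, w, 20), (u, 19, c, 7), (u, 19, p, 12), (u, 19, r, 36), (u, 19, v, 19), (u, 19, w, 20), (u, 32, c, 7), (u, 32, p, 12), (u, 32, r, 36), (u, 32, v, 19), (u, 32, w, 20), (u, 9, c, 7), (u, 9, p, 12), (u, 9, r, 36), (u, 9, v, 19), (u, 9, w, 20)}.
Filtering on G != v leaves {(c, 17, d, 16), (c, 17, t, 29), (c, 17, x, 5), (c, 17, z, 15), (c, 24, d, 16), (c, 24, t, 29), (c, 24, x, 5), (c, 24, z, 15), (u, 15, c, 7), (u, 15, p, 12), (u, 15, r, 36), (u, 15, w, 20), (u, 17, c, 7), (u, 17, p, 12), (u, 17, r, 36), (u, 17, w, 20), (u, 19, c, 7), (u, 19, p, 12), (u, 19, r, 36), (u, 19, w, 20), (u, 32, c, 7), (u, 32, p, 12), (u, 32, r, 36), (u, 32, w, 20), (u, 9, c, 7), (u, 9, p, 12), (u, 9, r, 36), (u, 9, w, 20)}.
Keep only column(s) F, D (21 duplicate(s) eliminated): {(c, 17), (c, 24), (u, 15), (u, 17), (u, 19), (u, 32), (u, 9)}

{(c, 17), (c, 24), (u, 15), (u, 17), (u, 19), (u, 32), (u, 9)}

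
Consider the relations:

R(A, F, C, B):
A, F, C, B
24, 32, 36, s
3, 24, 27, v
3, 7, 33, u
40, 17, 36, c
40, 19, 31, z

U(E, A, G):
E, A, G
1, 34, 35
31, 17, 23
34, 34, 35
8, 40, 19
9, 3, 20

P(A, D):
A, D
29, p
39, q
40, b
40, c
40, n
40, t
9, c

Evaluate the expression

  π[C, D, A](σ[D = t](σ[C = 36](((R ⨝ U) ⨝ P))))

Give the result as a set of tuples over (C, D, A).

R ⋈ U (natural join on A): {(3, 24, 27, v, 9, 20), (3, 7, 33, u, 9, 20), (40, 17, 36, c, 8, 19), (40, 19, 31, z, 8, 19)}
(R ⨝ U) ⋈ P (natural join on A): {(40, 17, 36, c, 8, 19, b), (40, 17, 36, c, 8, 19, c), (40, 17, 36, c, 8, 19, n), (40, 17, 36, c, 8, 19, t), (40, 19, 31, z, 8, 19, b), (40, 19, 31, z, 8, 19, c), (40, 19, 31, z, 8, 19, n), (40, 19, 31, z, 8, 19, t)}
Selection C = 36: {(40, 17, 36, c, 8, 19, b), (40, 17, 36, c, 8, 19, c), (40, 17, 36, c, 8, 19, n), (40, 17, 36, c, 8, 19, t)}
Selection D = t: {(40, 17, 36, c, 8, 19, t)}
π_{C, D, A} gives {(36, t, 40)}.

{(36, t, 40)}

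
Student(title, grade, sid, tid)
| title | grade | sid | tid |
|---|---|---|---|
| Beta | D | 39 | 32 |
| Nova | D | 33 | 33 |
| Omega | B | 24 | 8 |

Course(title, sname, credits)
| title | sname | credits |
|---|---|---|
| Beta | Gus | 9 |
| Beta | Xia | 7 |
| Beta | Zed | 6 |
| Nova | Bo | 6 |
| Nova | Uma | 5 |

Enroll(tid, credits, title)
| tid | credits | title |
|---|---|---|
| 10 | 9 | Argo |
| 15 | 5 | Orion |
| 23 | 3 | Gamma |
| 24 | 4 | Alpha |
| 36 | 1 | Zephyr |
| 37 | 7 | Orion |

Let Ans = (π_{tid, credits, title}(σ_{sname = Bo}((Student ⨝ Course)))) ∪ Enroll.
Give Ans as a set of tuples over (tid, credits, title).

Joining Student and Course on title yields {(Beta, D, 39, 32, Gus, 9), (Beta, D, 39, 32, Xia, 7), (Beta, D, 39, 32, Zed, 6), (Nova, D, 33, 33, Bo, 6), (Nova, D, 33, 33, Uma, 5)}.
σ[sname = Bo]: keep tuples satisfying sname = Bo → {(Nova, D, 33, 33, Bo, 6)}
π_{tid, credits, title} gives {(33, 6, Nova)}.
Union: {(33, 6, Nova)} with {(10, 9, Argo), (15, 5, Orion), (23, 3, Gamma), (24, 4, Alpha), (36, 1, Zephyr), (37, 7, Orion)} → {(10, 9, Argo), (15, 5, Orion), (23, 3, Gamma), (24, 4, Alpha), (33, 6, Nova), (36, 1, Zephyr), (37, 7, Orion)}

{(10, 9, Argo), (15, 5, Orion), (23, 3, Gamma), (24, 4, Alpha), (33, 6, Nova), (36, 1, Zephyr), (37, 7, Orion)}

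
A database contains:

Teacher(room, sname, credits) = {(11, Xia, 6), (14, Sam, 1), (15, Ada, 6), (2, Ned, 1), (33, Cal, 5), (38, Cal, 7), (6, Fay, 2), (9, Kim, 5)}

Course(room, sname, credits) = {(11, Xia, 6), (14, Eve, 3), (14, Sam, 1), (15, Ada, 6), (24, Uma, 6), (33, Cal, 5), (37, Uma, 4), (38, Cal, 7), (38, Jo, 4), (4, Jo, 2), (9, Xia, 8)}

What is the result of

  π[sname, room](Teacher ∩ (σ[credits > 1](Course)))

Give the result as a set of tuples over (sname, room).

{(Ada, 15), (Cal, 33), (Cal, 38), (Xia, 11)}

Filtering on credits > 1 leaves {(11, Xia, 6), (14, Eve, 3), (15, Ada, 6), (24, Uma, 6), (33, Cal, 5), (37, Uma, 4), (38, Cal, 7), (38, Jo, 4), (4, Jo, 2), (9, Xia, 8)}.
Taking the intersection: {(11, Xia, 6), (15, Ada, 6), (33, Cal, 5), (38, Cal, 7)}
Keep only column(s) sname, room: {(Ada, 15), (Cal, 33), (Cal, 38), (Xia, 11)}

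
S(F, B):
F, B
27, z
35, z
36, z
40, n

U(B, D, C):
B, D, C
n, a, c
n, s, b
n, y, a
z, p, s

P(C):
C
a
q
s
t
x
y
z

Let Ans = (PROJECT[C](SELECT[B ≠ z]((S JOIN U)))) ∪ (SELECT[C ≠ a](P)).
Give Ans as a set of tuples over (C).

Natural join on B: {(27, z, p, s), (35, z, p, s), (36, z, p, s), (40, n, a, c), (40, n, s, b), (40, n, y, a)}
Selection B ≠ z: {(40, n, a, c), (40, n, s, b), (40, n, y, a)}
Keep only column(s) C: {a, b, c}
Selection C ≠ a: {q, s, t, x, y, z}
Set union of the two operands is {a, b, c, q, s, t, x, y, z}.

{a, b, c, q, s, t, x, y, z}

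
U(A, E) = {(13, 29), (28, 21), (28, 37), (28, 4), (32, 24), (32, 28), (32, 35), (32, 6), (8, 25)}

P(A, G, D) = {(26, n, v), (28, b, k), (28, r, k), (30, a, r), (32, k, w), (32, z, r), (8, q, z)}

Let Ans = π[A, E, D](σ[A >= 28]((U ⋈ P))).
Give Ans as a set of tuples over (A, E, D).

Natural join on A: {(28, 21, b, k), (28, 21, r, k), (28, 37, b, k), (28, 37, r, k), (28, 4, b, k), (28, 4, r, k), (32, 24, k, w), (32, 24, z, r), (32, 28, k, w), (32, 28, z, r), (32, 35, k, w), (32, 35, z, r), (32, 6, k, w), (32, 6, z, r), (8, 25, q, z)}
σ[A >= 28]: keep tuples satisfying A >= 28 → {(28, 21, b, k), (28, 21, r, k), (28, 37, b, k), (28, 37, r, k), (28, 4, b, k), (28, 4, r, k), (32, 24, k, w), (32, 24, z, r), (32, 28, k, w), (32, 28, z, r), (32, 35, k, w), (32, 35, z, r), (32, 6, k, w), (32, 6, z, r)}
Keep only column(s) A, E, D (3 duplicate(s) eliminated): {(28, 21, k), (28, 37, k), (28, 4, k), (32, 24, r), (32, 24, w), (32, 28, r), (32, 28, w), (32, 35, r), (32, 35, w), (32, 6, r), (32, 6, w)}

{(28, 21, k), (28, 37, k), (28, 4, k), (32, 24, r), (32, 24, w), (32, 28, r), (32, 28, w), (32, 35, r), (32, 35, w), (32, 6, r), (32, 6, w)}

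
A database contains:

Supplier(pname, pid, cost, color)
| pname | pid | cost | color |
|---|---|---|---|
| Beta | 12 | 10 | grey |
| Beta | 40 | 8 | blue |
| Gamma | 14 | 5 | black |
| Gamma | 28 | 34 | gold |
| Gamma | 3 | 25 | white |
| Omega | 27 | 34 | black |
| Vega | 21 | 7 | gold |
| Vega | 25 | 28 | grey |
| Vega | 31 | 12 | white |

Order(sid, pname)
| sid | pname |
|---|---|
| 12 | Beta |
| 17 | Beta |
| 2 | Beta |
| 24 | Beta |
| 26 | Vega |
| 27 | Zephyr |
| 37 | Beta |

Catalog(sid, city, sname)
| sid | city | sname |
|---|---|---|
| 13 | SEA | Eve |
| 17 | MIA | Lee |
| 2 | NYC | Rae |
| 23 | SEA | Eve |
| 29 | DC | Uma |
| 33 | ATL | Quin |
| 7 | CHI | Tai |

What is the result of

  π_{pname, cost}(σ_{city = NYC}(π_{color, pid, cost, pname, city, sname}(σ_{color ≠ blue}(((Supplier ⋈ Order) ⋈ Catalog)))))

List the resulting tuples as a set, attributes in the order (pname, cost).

Natural join on pname: {(Beta, 12, 10, grey, 12), (Beta, 12, 10, grey, 17), (Beta, 12, 10, grey, 2), (Beta, 12, 10, grey, 24), (Beta, 12, 10, grey, 37), (Beta, 40, 8, blue, 12), (Beta, 40, 8, blue, 17), (Beta, 40, 8, blue, 2), (Beta, 40, 8, blue, 24), (Beta, 40, 8, blue, 37), (Vega, 21, 7, gold, 26), (Vega, 25, 28, grey, 26), (Vega, 31, 12, white, 26)}
Natural join on sid: {(Beta, 12, 10, grey, 17, MIA, Lee), (Beta, 12, 10, grey, 2, NYC, Rae), (Beta, 40, 8, blue, 17, MIA, Lee), (Beta, 40, 8, blue, 2, NYC, Rae)}
σ[color ≠ blue]: keep tuples satisfying color ≠ blue → {(Beta, 12, 10, grey, 17, MIA, Lee), (Beta, 12, 10, grey, 2, NYC, Rae)}
Projecting to color, pid, cost, pname, city, sname: {(grey, 12, 10, Beta, MIA, Lee), (grey, 12, 10, Beta, NYC, Rae)}
σ[city = NYC]: keep tuples satisfying city = NYC → {(grey, 12, 10, Beta, NYC, Rae)}
Projecting to pname, cost: {(Beta, 10)}

{(Beta, 10)}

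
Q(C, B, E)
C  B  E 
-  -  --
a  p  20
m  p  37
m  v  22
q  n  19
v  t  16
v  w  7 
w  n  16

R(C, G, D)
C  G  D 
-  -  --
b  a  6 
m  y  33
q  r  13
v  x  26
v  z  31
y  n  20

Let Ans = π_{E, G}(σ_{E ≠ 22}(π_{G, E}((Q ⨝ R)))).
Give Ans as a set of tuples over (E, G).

Joining Q and R on C yields {(m, p, 37, y, 33), (m, v, 22, y, 33), (q, n, 19, r, 13), (v, t, 16, x, 26), (v, t, 16, z, 31), (v, w, 7, x, 26), (v, w, 7, z, 31)}.
π[G, E]: project onto (G, E) → {(r, 19), (x, 16), (x, 7), (y, 22), (y, 37), (z, 16), (z, 7)}
σ[E ≠ 22]: keep tuples satisfying E ≠ 22 → {(r, 19), (x, 16), (x, 7), (y, 37), (z, 16), (z, 7)}
π[E, G]: project onto (E, G) → {(16, x), (16, z), (19, r), (37, y), (7, x), (7, z)}

{(16, x), (16, z), (19, r), (37, y), (7, x), (7, z)}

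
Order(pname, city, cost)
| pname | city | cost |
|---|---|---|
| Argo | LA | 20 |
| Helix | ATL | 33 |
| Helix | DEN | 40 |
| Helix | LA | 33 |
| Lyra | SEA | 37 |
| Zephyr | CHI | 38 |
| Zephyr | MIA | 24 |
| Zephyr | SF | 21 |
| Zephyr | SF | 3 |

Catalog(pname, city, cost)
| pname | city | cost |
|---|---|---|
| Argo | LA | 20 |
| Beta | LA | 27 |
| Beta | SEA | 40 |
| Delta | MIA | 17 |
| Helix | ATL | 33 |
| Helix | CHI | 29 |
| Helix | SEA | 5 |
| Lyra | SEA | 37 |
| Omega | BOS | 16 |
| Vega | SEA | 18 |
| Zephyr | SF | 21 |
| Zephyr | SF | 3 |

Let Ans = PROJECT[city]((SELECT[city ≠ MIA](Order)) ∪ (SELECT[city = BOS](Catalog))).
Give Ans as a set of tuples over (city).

Apply σ_{city ≠ MIA}; surviving tuples: {(Argo, LA, 20), (Helix, ATL, 33), (Helix, DEN, 40), (Helix, LA, 33), (Lyra, SEA, 37), (Zephyr, CHI, 38), (Zephyr, SF, 21), (Zephyr, SF, 3)}
Apply σ_{city = BOS}; surviving tuples: {(Omega, BOS, 16)}
Set union of the two operands is {(Argo, LA, 20), (Helix, ATL, 33), (Helix, DEN, 40), (Helix, LA, 33), (Lyra, SEA, 37), (Omega, BOS, 16), (Zephyr, CHI, 38), (Zephyr, SF, 21), (Zephyr, SF, 3)}.
π_{city} gives {ATL, BOS, CHI, DEN, LA, SEA, SF} (2 duplicate(s) eliminated).

{ATL, BOS, CHI, DEN, LA, SEA, SF}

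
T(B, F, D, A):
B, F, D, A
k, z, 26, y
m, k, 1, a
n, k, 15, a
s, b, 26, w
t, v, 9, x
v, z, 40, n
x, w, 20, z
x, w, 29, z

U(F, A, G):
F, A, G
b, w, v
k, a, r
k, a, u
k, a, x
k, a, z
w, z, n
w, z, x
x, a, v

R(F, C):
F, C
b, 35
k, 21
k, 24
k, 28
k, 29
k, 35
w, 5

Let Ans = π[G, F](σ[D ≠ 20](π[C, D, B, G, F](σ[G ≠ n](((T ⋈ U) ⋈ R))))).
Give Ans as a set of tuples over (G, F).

Joining T and U on F, A yields {(m, k, 1, a, r), (m, k, 1, a, u), (m, k, 1, a, x), (m, k, 1, a, z), (n, k, 15, a, r), (n, k, 15, a, u), (n, k, 15, a, x), (n, k, 15, a, z), (s, b, 26, w, v), (x, w, 20, z, n), (x, w, 20, z, x), (x, w, 29, z, n), (x, w, 29, z, x)}.
Joining (T ⋈ U) and R on F yields {(m, k, 1, a, r, 21), (m, k, 1, a, r, 24), (m, k, 1, a, r, 28), (m, k, 1, a, r, 29), (m, k, 1, a, r, 35), (m, k, 1, a, u, 21), (m, k, 1, a, u, 24), (m, k, 1, a, u, 28), (m, k, 1, a, u, 29), (m, k, 1, a, u, 35), (m, k, 1, a, x, 21), (m, k, 1, a, x, 24), (m, k, 1, a, x, 28), (m, k, 1, a, x, 29), (m, k, 1, a, x, 35), (m, k, 1, a, z, 21), (m, k, 1, a, z, 24), (m, k, 1, a, z, 28), (m, k, 1, a, z, 29), (m, k, 1, a, z, 35), (n, k, 15, a, r, 21), (n, k, 15, a, r, 24), (n, k, 15, a, r, 28), (n, k, 15, a, r, 29), (n, k, 15, a, r, 35), (n, k, 15, a, u, 21), (n, k, 15, a, u, 24), (n, k, 15, a, u, 28), (n, k, 15, a, u, 29), (n, k, 15, a, u, 35), (n, k, 15, a, x, 21), (n, k, 15, a, x, 24), (n, k, 15, a, x, 28), (n, k, 15, a, x, 29), (n, k, 15, a, x, 35), (n, k, 15, a, z, 21), (n, k, 15, a, z, 24), (n, k, 15, a, z, 28), (n, k, 15, a, z, 29), (n, k, 15, a, z, 35), (s, b, 26, w, v, 35), (x, w, 20, z, n, 5), (x, w, 20, z, x, 5), (x, w, 29, z, n, 5), (x, w, 29, z, x, 5)}.
Selection G ≠ n: {(m, k, 1, a, r, 21), (m, k, 1, a, r, 24), (m, k, 1, a, r, 28), (m, k, 1, a, r, 29), (m, k, 1, a, r, 35), (m, k, 1, a, u, 21), (m, k, 1, a, u, 24), (m, k, 1, a, u, 28), (m, k, 1, a, u, 29), (m, k, 1, a, u, 35), (m, k, 1, a, x, 21), (m, k, 1, a, x, 24), (m, k, 1, a, x, 28), (m, k, 1, a, x, 29), (m, k, 1, a, x, 35), (m, k, 1, a, z, 21), (m, k, 1, a, z, 24), (m, k, 1, a, z, 28), (m, k, 1, a, z, 29), (m, k, 1, a, z, 35), (n, k, 15, a, r, 21), (n, k, 15, a, r, 24), (n, k, 15, a, r, 28), (n, k, 15, a, r, 29), (n, k, 15, a, r, 35), (n, k, 15, a, u, 21), (n, k, 15, a, u, 24), (n, k, 15, a, u, 28), (n, k, 15, a, u, 29), (n, k, 15, a, u, 35), (n, k, 15, a, x, 21), (n, k, 15, a, x, 24), (n, k, 15, a, x, 28), (n, k, 15, a, x, 29), (n, k, 15, a, x, 35), (n, k, 15, a, z, 21), (n, k, 15, a, z, 24), (n, k, 15, a, z, 28), (n, k, 15, a, z, 29), (n, k, 15, a, z, 35), (s, b, 26, w, v, 35), (x, w, 20, z, x, 5), (x, w, 29, z, x, 5)}
π_{C, D, B, G, F} gives {(21, 1, m, r, k), (21, 1, m, u, k), (21, 1, m, x, k), (21, 1, m, z, k), (21, 15, n, r, k), (21, 15, n, u, k), (21, 15, n, x, k), (21, 15, n, z, k), (24, 1, m, r, k), (24, 1, m, u, k), (24, 1, m, x, k), (24, 1, m, z, k), (24, 15, n, r, k), (24, 15, n, u, k), (24, 15, n, x, k), (24, 15, n, z, k), (28, 1, m, r, k), (28, 1, m, u, k), (28, 1, m, x, k), (28, 1, m, z, k), (28, 15, n, r, k), (28, 15, n, u, k), (28, 15, n, x, k), (28, 15, n, z, k), (29, 1, m, r, k), (29, 1, m, u, k), (29, 1, m, x, k), (29, 1, m, z, k), (29, 15, n, r, k), (29, 15, n, u, k), (29, 15, n, x, k), (29, 15, n, z, k), (35, 1, m, r, k), (35, 1, m, u, k), (35, 1, m, x, k), (35, 1, m, z, k), (35, 15, n, r, k), (35, 15, n, u, k), (35, 15, n, x, k), (35, 15, n, z, k), (35, 26, s, v, b), (5, 20, x, x, w), (5, 29, x, x, w)}.
Selection D ≠ 20: {(21, 1, m, r, k), (21, 1, m, u, k), (21, 1, m, x, k), (21, 1, m, z, k), (21, 15, n, r, k), (21, 15, n, u, k), (21, 15, n, x, k), (21, 15, n, z, k), (24, 1, m, r, k), (24, 1, m, u, k), (24, 1, m, x, k), (24, 1, m, z, k), (24, 15, n, r, k), (24, 15, n, u, k), (24, 15, n, x, k), (24, 15, n, z, k), (28, 1, m, r, k), (28, 1, m, u, k), (28, 1, m, x, k), (28, 1, m, z, k), (28, 15, n, r, k), (28, 15, n, u, k), (28, 15, n, x, k), (28, 15, n, z, k), (29, 1, m, r, k), (29, 1, m, u, k), (29, 1, m, x, k), (29, 1, m, z, k), (29, 15, n, r, k), (29, 15, n, u, k), (29, 15, n, x, k), (29, 15, n, z, k), (35, 1, m, r, k), (35, 1, m, u, k), (35, 1, m, x, k), (35, 1, m, z, k), (35, 15, n, r, k), (35, 15, n, u, k), (35, 15, n, x, k), (35, 15, n, z, k), (35, 26, s, v, b), (5, 29, x, x, w)}
π_{G, F} gives {(r, k), (u, k), (v, b), (x, k), (x, w), (z, k)} (36 duplicate(s) eliminated).

{(r, k), (u, k), (v, b), (x, k), (x, w), (z, k)}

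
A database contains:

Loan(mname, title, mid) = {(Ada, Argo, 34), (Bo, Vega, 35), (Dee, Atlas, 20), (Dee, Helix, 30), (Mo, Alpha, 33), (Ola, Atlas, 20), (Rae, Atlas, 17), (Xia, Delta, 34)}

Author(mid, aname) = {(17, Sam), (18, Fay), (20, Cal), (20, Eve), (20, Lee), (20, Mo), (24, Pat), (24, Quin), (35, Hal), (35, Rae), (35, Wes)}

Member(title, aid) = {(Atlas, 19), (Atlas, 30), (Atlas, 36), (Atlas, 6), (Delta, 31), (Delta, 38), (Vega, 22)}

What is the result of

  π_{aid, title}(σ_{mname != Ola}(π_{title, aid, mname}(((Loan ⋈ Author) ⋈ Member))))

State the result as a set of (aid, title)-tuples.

{(19, Atlas), (22, Vega), (30, Atlas), (36, Atlas), (6, Atlas)}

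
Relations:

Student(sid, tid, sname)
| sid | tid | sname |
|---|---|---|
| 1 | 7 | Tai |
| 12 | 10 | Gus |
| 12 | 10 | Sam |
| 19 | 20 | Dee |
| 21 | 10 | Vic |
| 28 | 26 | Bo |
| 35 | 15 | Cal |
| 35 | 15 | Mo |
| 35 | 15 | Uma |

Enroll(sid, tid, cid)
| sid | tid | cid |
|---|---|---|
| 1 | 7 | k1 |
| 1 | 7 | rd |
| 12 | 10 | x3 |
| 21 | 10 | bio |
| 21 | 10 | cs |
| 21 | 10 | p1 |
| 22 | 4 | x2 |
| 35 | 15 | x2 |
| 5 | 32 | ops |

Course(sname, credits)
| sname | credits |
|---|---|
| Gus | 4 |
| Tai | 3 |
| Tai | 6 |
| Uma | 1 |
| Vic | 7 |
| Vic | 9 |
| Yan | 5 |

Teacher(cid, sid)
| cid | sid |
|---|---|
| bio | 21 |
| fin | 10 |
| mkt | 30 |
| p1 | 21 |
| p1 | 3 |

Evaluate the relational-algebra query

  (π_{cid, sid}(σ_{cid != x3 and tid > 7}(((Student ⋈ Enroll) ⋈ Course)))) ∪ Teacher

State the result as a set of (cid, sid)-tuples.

{(bio, 21), (cs, 21), (fin, 10), (mkt, 30), (p1, 21), (p1, 3), (x2, 35)}

Student ⋈ Enroll (natural join on sid, tid): {(1, 7, Tai, k1), (1, 7, Tai, rd), (12, 10, Gus, x3), (12, 10, Sam, x3), (21, 10, Vic, bio), (21, 10, Vic, cs), (21, 10, Vic, p1), (35, 15, Cal, x2), (35, 15, Mo, x2), (35, 15, Uma, x2)}
(Student ⋈ Enroll) ⋈ Course (natural join on sname): {(1, 7, Tai, k1, 3), (1, 7, Tai, k1, 6), (1, 7, Tai, rd, 3), (1, 7, Tai, rd, 6), (12, 10, Gus, x3, 4), (21, 10, Vic, bio, 7), (21, 10, Vic, bio, 9), (21, 10, Vic, cs, 7), (21, 10, Vic, cs, 9), (21, 10, Vic, p1, 7), (21, 10, Vic, p1, 9), (35, 15, Uma, x2, 1)}
Selection cid != x3 and tid > 7: {(21, 10, Vic, bio, 7), (21, 10, Vic, bio, 9), (21, 10, Vic, cs, 7), (21, 10, Vic, cs, 9), (21, 10, Vic, p1, 7), (21, 10, Vic, p1, 9), (35, 15, Uma, x2, 1)}
π[cid, sid]: project onto (cid, sid) (3 duplicate(s) eliminated) → {(bio, 21), (cs, 21), (p1, 21), (x2, 35)}
Union: {(bio, 21), (cs, 21), (p1, 21), (x2, 35)} with {(bio, 21), (fin, 10), (mkt, 30), (p1, 21), (p1, 3)} → {(bio, 21), (cs, 21), (fin, 10), (mkt, 30), (p1, 21), (p1, 3), (x2, 35)}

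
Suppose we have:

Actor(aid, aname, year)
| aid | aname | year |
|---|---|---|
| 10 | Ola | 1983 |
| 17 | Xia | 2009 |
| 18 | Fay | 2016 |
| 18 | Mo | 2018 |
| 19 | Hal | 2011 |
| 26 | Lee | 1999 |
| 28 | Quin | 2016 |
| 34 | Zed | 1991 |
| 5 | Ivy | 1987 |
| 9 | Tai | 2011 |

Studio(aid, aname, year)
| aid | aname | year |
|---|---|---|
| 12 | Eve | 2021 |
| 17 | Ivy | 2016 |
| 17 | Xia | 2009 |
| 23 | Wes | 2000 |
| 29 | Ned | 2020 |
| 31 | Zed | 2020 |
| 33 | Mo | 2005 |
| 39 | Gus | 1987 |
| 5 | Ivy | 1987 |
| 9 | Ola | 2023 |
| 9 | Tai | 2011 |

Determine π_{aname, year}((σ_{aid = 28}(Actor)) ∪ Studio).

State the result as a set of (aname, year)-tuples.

{(Eve, 2021), (Gus, 1987), (Ivy, 1987), (Ivy, 2016), (Mo, 2005), (Ned, 2020), (Ola, 2023), (Quin, 2016), (Tai, 2011), (Wes, 2000), (Xia, 2009), (Zed, 2020)}

Selection aid = 28: {(28, Quin, 2016)}
Set union of the two operands is {(12, Eve, 2021), (17, Ivy, 2016), (17, Xia, 2009), (23, Wes, 2000), (28, Quin, 2016), (29, Ned, 2020), (31, Zed, 2020), (33, Mo, 2005), (39, Gus, 1987), (5, Ivy, 1987), (9, Ola, 2023), (9, Tai, 2011)}.
π[aname, year]: project onto (aname, year) → {(Eve, 2021), (Gus, 1987), (Ivy, 1987), (Ivy, 2016), (Mo, 2005), (Ned, 2020), (Ola, 2023), (Quin, 2016), (Tai, 2011), (Wes, 2000), (Xia, 2009), (Zed, 2020)}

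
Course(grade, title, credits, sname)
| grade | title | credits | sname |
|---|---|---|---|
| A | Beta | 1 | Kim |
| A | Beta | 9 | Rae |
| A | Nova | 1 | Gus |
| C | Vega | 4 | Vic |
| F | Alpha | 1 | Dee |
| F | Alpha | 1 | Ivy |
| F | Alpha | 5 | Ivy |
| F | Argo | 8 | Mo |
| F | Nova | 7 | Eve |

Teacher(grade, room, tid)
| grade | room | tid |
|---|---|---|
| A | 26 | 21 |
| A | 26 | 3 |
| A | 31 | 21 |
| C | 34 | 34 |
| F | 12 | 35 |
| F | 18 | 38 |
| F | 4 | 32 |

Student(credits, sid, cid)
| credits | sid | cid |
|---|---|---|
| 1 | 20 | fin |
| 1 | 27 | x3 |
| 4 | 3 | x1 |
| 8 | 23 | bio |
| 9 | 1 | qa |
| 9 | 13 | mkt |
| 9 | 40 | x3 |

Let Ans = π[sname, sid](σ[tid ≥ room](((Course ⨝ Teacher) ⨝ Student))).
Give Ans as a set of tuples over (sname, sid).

Natural join on grade: {(A, Beta, 1, Kim, 26, 21), (A, Beta, 1, Kim, 26, 3), (A, Beta, 1, Kim, 31, 21), (A, Beta, 9, Rae, 26, 21), (A, Beta, 9, Rae, 26, 3), (A, Beta, 9, Rae, 31, 21), (A, Nova, 1, Gus, 26, 21), (A, Nova, 1, Gus, 26, 3), (A, Nova, 1, Gus, 31, 21), (C, Vega, 4, Vic, 34, 34), (F, Alpha, 1, Dee, 12, 35), (F, Alpha, 1, Dee, 18, 38), (F, Alpha, 1, Dee, 4, 32), (F, Alpha, 1, Ivy, 12, 35), (F, Alpha, 1, Ivy, 18, 38), (F, Alpha, 1, Ivy, 4, 32), (F, Alpha, 5, Ivy, 12, 35), (F, Alpha, 5, Ivy, 18, 38), (F, Alpha, 5, Ivy, 4, 32), (F, Argo, 8, Mo, 12, 35), (F, Argo, 8, Mo, 18, 38), (F, Argo, 8, Mo, 4, 32), (F, Nova, 7, Eve, 12, 35), (F, Nova, 7, Eve, 18, 38), (F, Nova, 7, Eve, 4, 32)}
Natural join on credits: {(A, Beta, 1, Kim, 26, 21, 20, fin), (A, Beta, 1, Kim, 26, 21, 27, x3), (A, Beta, 1, Kim, 26, 3, 20, fin), (A, Beta, 1, Kim, 26, 3, 27, x3), (A, Beta, 1, Kim, 31, 21, 20, fin), (A, Beta, 1, Kim, 31, 21, 27, x3), (A, Beta, 9, Rae, 26, 21, 1, qa), (A, Beta, 9, Rae, 26, 21, 13, mkt), (A, Beta, 9, Rae, 26, 21, 40, x3), (A, Beta, 9, Rae, 26, 3, 1, qa), (A, Beta, 9, Rae, 26, 3, 13, mkt), (A, Beta, 9, Rae, 26, 3, 40, x3), (A, Beta, 9, Rae, 31, 21, 1, qa), (A, Beta, 9, Rae, 31, 21, 13, mkt), (A, Beta, 9, Rae, 31, 21, 40, x3), (A, Nova, 1, Gus, 26, 21, 20, fin), (A, Nova, 1, Gus, 26, 21, 27, x3), (A, Nova, 1, Gus, 26, 3, 20, fin), (A, Nova, 1, Gus, 26, 3, 27, x3), (A, Nova, 1, Gus, 31, 21, 20, fin), (A, Nova, 1, Gus, 31, 21, 27, x3), (C, Vega, 4, Vic, 34, 34, 3, x1), (F, Alpha, 1, Dee, 12, 35, 20, fin), (F, Alpha, 1, Dee, 12, 35, 27, x3), (F, Alpha, 1, Dee, 18, 38, 20, fin), (F, Alpha, 1, Dee, 18, 38, 27, x3), (F, Alpha, 1, Dee, 4, 32, 20, fin), (F, Alpha, 1, Dee, 4, 32, 27, x3), (F, Alpha, 1, Ivy, 12, 35, 20, fin), (F, Alpha, 1, Ivy, 12, 35, 27, x3), (F, Alpha, 1, Ivy, 18, 38, 20, fin), (F, Alpha, 1, Ivy, 18, 38, 27, x3), (F, Alpha, 1, Ivy, 4, 32, 20, fin), (F, Alpha, 1, Ivy, 4, 32, 27, x3), (F, Argo, 8, Mo, 12, 35, 23, bio), (F, Argo, 8, Mo, 18, 38, 23, bio), (F, Argo, 8, Mo, 4, 32, 23, bio)}
Filtering on tid ≥ room leaves {(C, Vega, 4, Vic, 34, 34, 3, x1), (F, Alpha, 1, Dee, 12, 35, 20, fin), (F, Alpha, 1, Dee, 12, 35, 27, x3), (F, Alpha, 1, Dee, 18, 38, 20, fin), (F, Alpha, 1, Dee, 18, 38, 27, x3), (F, Alpha, 1, Dee, 4, 32, 20, fin), (F, Alpha, 1, Dee, 4, 32, 27, x3), (F, Alpha, 1, Ivy, 12, 35, 20, fin), (F, Alpha, 1, Ivy, 12, 35, 27, x3), (F, Alpha, 1, Ivy, 18, 38, 20, fin), (F, Alpha, 1, Ivy, 18, 38, 27, x3), (F, Alpha, 1, Ivy, 4, 32, 20, fin), (F, Alpha, 1, Ivy, 4, 32, 27, x3), (F, Argo, 8, Mo, 12, 35, 23, bio), (F, Argo, 8, Mo, 18, 38, 23, bio), (F, Argo, 8, Mo, 4, 32, 23, bio)}.
π[sname, sid]: project onto (sname, sid) (10 duplicate(s) eliminated) → {(Dee, 20), (Dee, 27), (Ivy, 20), (Ivy, 27), (Mo, 23), (Vic, 3)}

{(Dee, 20), (Dee, 27), (Ivy, 20), (Ivy, 27), (Mo, 23), (Vic, 3)}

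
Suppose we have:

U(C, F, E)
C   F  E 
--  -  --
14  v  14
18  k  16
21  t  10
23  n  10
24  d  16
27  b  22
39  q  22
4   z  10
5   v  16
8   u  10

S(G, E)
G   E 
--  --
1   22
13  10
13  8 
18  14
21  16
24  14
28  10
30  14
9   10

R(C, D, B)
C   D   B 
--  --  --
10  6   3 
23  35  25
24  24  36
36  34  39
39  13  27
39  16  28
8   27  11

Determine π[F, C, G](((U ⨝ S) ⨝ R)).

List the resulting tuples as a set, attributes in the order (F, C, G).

Natural join on E: {(14, v, 14, 18), (14, v, 14, 24), (14, v, 14, 30), (18, k, 16, 21), (21, t, 10, 13), (21, t, 10, 28), (21, t, 10, 9), (23, n, 10, 13), (23, n, 10, 28), (23, n, 10, 9), (24, d, 16, 21), (27, b, 22, 1), (39, q, 22, 1), (4, z, 10, 13), (4, z, 10, 28), (4, z, 10, 9), (5, v, 16, 21), (8, u, 10, 13), (8, u, 10, 28), (8, u, 10, 9)}
Natural join on C: {(23, n, 10, 13, 35, 25), (23, n, 10, 28, 35, 25), (23, n, 10, 9, 35, 25), (24, d, 16, 21, 24, 36), (39, q, 22, 1, 13, 27), (39, q, 22, 1, 16, 28), (8, u, 10, 13, 27, 11), (8, u, 10, 28, 27, 11), (8, u, 10, 9, 27, 11)}
Keep only column(s) F, C, G (1 duplicate(s) eliminated): {(d, 24, 21), (n, 23, 13), (n, 23, 28), (n, 23, 9), (q, 39, 1), (u, 8, 13), (u, 8, 28), (u, 8, 9)}

{(d, 24, 21), (n, 23, 13), (n, 23, 28), (n, 23, 9), (q, 39, 1), (u, 8, 13), (u, 8, 28), (u, 8, 9)}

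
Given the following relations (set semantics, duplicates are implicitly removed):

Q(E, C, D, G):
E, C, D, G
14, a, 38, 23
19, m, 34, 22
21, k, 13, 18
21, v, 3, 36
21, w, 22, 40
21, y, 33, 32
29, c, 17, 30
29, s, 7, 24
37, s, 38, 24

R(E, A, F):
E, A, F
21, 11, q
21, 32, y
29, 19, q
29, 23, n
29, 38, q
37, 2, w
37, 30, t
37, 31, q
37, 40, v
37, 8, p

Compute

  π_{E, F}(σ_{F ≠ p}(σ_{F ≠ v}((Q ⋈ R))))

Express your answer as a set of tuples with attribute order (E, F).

{(21, q), (21, y), (29, n), (29, q), (37, q), (37, t), (37, w)}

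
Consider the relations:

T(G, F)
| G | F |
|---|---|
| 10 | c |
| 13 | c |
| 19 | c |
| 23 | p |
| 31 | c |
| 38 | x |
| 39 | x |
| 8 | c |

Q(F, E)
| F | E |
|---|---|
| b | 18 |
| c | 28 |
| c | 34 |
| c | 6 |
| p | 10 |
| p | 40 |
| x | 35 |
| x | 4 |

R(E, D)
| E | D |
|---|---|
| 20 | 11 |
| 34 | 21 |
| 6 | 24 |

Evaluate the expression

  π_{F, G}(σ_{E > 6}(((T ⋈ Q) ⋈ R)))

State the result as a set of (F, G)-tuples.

{(c, 10), (c, 13), (c, 19), (c, 31), (c, 8)}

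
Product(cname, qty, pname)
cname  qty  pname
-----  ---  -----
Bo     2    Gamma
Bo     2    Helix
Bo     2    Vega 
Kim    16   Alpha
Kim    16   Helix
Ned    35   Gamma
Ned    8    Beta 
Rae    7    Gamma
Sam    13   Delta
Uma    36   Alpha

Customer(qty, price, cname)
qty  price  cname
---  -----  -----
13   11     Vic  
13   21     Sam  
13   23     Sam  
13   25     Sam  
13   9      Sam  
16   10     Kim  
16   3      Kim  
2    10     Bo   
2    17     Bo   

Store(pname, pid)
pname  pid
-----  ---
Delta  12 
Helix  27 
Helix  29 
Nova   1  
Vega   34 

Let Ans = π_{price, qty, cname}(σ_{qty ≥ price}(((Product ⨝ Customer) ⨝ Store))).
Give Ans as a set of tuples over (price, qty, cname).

Joining Product and Customer on cname, qty yields {(Bo, 2, Gamma, 10), (Bo, 2, Gamma, 17), (Bo, 2, Helix, 10), (Bo, 2, Helix, 17), (Bo, 2, Vega, 10), (Bo, 2, Vega, 17), (Kim, 16, Alpha, 10), (Kim, 16, Alpha, 3), (Kim, 16, Helix, 10), (Kim, 16, Helix, 3), (Sam, 13, Delta, 21), (Sam, 13, Delta, 23), (Sam, 13, Delta, 25), (Sam, 13, Delta, 9)}.
Joining (Product ⨝ Customer) and Store on pname yields {(Bo, 2, Helix, 10, 27), (Bo, 2, Helix, 10, 29), (Bo, 2, Helix, 17, 27), (Bo, 2, Helix, 17, 29), (Bo, 2, Vega, 10, 34), (Bo, 2, Vega, 17, 34), (Kim, 16, Helix, 10, 27), (Kim, 16, Helix, 10, 29), (Kim, 16, Helix, 3, 27), (Kim, 16, Helix, 3, 29), (Sam, 13, Delta, 21, 12), (Sam, 13, Delta, 23, 12), (Sam, 13, Delta, 25, 12), (Sam, 13, Delta, 9, 12)}.
Filtering on qty ≥ price leaves {(Kim, 16, Helix, 10, 27), (Kim, 16, Helix, 10, 29), (Kim, 16, Helix, 3, 27), (Kim, 16, Helix, 3, 29), (Sam, 13, Delta, 9, 12)}.
Projecting to price, qty, cname (2 duplicate(s) eliminated): {(10, 16, Kim), (3, 16, Kim), (9, 13, Sam)}

{(10, 16, Kim), (3, 16, Kim), (9, 13, Sam)}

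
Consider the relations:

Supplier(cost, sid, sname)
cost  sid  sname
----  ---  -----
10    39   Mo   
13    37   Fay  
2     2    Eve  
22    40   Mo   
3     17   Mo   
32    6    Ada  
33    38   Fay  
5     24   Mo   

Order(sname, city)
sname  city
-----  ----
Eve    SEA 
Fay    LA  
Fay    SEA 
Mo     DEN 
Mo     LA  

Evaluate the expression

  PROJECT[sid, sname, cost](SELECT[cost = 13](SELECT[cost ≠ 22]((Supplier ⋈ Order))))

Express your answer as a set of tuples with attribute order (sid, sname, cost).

Joining Supplier and Order on sname yields {(10, 39, Mo, DEN), (10, 39, Mo, LA), (13, 37, Fay, LA), (13, 37, Fay, SEA), (2, 2, Eve, SEA), (22, 40, Mo, DEN), (22, 40, Mo, LA), (3, 17, Mo, DEN), (3, 17, Mo, LA), (33, 38, Fay, LA), (33, 38, Fay, SEA), (5, 24, Mo, DEN), (5, 24, Mo, LA)}.
Filtering on cost ≠ 22 leaves {(10, 39, Mo, DEN), (10, 39, Mo, LA), (13, 37, Fay, LA), (13, 37, Fay, SEA), (2, 2, Eve, SEA), (3, 17, Mo, DEN), (3, 17, Mo, LA), (33, 38, Fay, LA), (33, 38, Fay, SEA), (5, 24, Mo, DEN), (5, 24, Mo, LA)}.
Filtering on cost = 13 leaves {(13, 37, Fay, LA), (13, 37, Fay, SEA)}.
Keep only column(s) sid, sname, cost (1 duplicate(s) eliminated): {(37, Fay, 13)}

{(37, Fay, 13)}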